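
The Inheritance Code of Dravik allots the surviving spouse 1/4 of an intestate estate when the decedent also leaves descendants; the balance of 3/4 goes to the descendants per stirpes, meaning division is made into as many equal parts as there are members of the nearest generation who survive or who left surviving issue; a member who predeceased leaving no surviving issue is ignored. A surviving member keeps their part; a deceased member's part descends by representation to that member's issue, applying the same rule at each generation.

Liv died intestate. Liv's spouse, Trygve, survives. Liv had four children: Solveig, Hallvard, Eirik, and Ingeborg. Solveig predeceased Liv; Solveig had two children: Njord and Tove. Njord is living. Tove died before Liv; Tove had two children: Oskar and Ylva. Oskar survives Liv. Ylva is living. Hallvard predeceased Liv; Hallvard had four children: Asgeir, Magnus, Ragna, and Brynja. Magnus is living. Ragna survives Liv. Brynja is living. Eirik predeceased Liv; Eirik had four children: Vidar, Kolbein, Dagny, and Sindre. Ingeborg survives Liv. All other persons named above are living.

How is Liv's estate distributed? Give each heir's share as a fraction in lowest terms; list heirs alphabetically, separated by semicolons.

Asgeir 3/64; Brynja 3/64; Dagny 3/64; Ingeborg 3/16; Kolbein 3/64; Magnus 3/64; Njord 3/32; Oskar 3/64; Ragna 3/64; Sindre 3/64; Trygve 1/4; Vidar 3/64; Ylva 3/64

Trygve, as surviving spouse, takes 1/4.
The remaining 3/4 passes to Liv's descendants per stirpes.
The 3/4 is divided into 4 equal shares of 3/16 among Solveig, Hallvard, Eirik, Ingeborg.
Solveig predeceased; the 3/16 allotted to Solveig's branch passes to Solveig's issue by representation.
The 3/16 is divided into 2 equal shares of 3/32 among Njord, Tove.
Njord is living and takes 3/32.
Tove predeceased; the 3/32 allotted to Tove's branch passes to Tove's issue by representation.
The 3/32 is divided into 2 equal shares of 3/64 among Oskar, Ylva.
Oskar is living and takes 3/64.
Ylva is living and takes 3/64.
Hallvard predeceased; the 3/16 allotted to Hallvard's branch passes to Hallvard's issue by representation.
The 3/16 is divided into 4 equal shares of 3/64 among Asgeir, Magnus, Ragna, Brynja.
Asgeir is living and takes 3/64.
Magnus is living and takes 3/64.
Ragna is living and takes 3/64.
Brynja is living and takes 3/64.
Eirik predeceased; the 3/16 allotted to Eirik's branch passes to Eirik's issue by representation.
The 3/16 is divided into 4 equal shares of 3/64 among Vidar, Kolbein, Dagny, Sindre.
Vidar is living and takes 3/64.
Kolbein is living and takes 3/64.
Dagny is living and takes 3/64.
Sindre is living and takes 3/64.
Ingeborg is living and takes 3/16.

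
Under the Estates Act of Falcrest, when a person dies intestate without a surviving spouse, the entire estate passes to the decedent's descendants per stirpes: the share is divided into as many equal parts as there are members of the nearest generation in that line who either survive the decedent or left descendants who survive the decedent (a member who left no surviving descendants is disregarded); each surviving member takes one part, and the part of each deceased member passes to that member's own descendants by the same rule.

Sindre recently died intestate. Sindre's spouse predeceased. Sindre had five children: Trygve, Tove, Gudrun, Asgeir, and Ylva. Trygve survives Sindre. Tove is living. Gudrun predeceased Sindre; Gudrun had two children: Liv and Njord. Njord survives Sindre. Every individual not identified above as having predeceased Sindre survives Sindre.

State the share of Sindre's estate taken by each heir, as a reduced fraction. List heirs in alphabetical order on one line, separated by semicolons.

Asgeir 1/5; Liv 1/10; Njord 1/10; Tove 1/5; Trygve 1/5; Ylva 1/5

There is no surviving spouse, so the entire estate passes to Sindre's descendants per stirpes.
The estate is divided into 5 equal shares of 1/5 among Trygve, Tove, Gudrun, Asgeir, Ylva.
Trygve is living and takes 1/5.
Tove is living and takes 1/5.
Gudrun predeceased; the 1/5 allotted to Gudrun's branch passes to Gudrun's issue by representation.
The 1/5 is divided into 2 equal shares of 1/10 among Liv, Njord.
Liv is living and takes 1/10.
Njord is living and takes 1/10.
Asgeir is living and takes 1/5.
Ylva is living and takes 1/5.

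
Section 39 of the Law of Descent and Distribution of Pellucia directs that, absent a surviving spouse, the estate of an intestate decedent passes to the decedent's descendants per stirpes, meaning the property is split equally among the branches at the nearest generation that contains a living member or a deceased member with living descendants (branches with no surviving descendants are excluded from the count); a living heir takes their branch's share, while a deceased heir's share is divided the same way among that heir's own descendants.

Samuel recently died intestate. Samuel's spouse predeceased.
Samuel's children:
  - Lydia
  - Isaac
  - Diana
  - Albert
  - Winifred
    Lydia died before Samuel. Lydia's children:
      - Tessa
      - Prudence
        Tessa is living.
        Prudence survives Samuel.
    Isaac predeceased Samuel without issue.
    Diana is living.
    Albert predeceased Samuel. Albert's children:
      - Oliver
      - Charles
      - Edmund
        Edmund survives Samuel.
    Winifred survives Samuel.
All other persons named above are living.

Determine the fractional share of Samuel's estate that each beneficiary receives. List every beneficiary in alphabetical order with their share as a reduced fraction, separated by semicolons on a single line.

Charles 1/12; Diana 1/4; Edmund 1/12; Oliver 1/12; Prudence 1/8; Tessa 1/8; Winifred 1/4

There is no surviving spouse, so the entire estate passes to Samuel's descendants per stirpes.
Isaac left no surviving issue, so that branch lapses and is disregarded.
The estate is divided into 4 equal shares of 1/4 among Lydia, Diana, Albert, Winifred.
Lydia predeceased; the 1/4 allotted to Lydia's branch passes to Lydia's issue by representation.
The 1/4 is divided into 2 equal shares of 1/8 among Tessa, Prudence.
Tessa is living and takes 1/8.
Prudence is living and takes 1/8.
Diana is living and takes 1/4.
Albert predeceased; the 1/4 allotted to Albert's branch passes to Albert's issue by representation.
The 1/4 is divided into 3 equal shares of 1/12 among Oliver, Charles, Edmund.
Oliver is living and takes 1/12.
Charles is living and takes 1/12.
Edmund is living and takes 1/12.
Winifred is living and takes 1/4.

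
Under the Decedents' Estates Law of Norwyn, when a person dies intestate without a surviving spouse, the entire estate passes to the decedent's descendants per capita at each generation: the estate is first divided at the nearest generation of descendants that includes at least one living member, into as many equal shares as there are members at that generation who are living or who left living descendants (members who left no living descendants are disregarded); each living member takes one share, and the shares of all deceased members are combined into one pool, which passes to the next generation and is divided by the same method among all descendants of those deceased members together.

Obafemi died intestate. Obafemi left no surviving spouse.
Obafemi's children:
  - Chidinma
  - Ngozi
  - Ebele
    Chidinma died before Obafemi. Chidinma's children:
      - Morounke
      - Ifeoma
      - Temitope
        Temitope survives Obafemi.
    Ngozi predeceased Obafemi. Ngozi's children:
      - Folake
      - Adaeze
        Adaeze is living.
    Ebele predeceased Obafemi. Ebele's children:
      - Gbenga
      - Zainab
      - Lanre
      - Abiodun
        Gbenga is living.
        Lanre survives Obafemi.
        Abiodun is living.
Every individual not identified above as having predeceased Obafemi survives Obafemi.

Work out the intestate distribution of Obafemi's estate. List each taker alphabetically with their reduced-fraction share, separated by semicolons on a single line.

There is no surviving spouse, so the entire estate passes to Obafemi's descendants per capita at each generation.
No one at generation 1 (Chidinma, Ngozi, Ebele) is living; moving to the next generation.
At generation 2 (Morounke, Ifeoma, Temitope, Folake, Adaeze, Gbenga, Zainab, Lanre, Abiodun) there are 9 shares of (1)/9 = 1/9 each.
Living: Morounke, Ifeoma, Temitope, Folake, Adaeze, Gbenga, Zainab, Lanre, and Abiodun — each takes 1/9.

Abiodun 1/9; Adaeze 1/9; Folake 1/9; Gbenga 1/9; Ifeoma 1/9; Lanre 1/9; Morounke 1/9; Temitope 1/9; Zainab 1/9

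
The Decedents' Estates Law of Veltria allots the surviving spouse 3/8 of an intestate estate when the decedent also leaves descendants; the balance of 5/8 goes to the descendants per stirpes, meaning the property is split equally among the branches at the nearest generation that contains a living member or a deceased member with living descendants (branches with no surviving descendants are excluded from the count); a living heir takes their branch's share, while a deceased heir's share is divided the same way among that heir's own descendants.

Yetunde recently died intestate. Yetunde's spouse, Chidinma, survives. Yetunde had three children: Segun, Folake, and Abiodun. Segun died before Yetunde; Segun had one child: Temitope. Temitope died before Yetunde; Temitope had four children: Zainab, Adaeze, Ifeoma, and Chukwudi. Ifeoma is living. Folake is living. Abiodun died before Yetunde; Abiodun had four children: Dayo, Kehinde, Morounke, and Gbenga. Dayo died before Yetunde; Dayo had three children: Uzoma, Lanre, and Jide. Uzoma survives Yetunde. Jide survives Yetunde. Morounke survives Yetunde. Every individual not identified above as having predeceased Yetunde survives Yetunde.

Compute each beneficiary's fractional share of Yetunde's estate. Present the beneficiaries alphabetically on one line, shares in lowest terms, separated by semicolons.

Chidinma, as surviving spouse, takes 3/8.
The remaining 5/8 passes to Yetunde's descendants per stirpes.
The 5/8 is divided into 3 equal shares of 5/24 among Segun, Folake, Abiodun.
Segun predeceased; the 5/24 allotted to Segun's branch passes to Segun's issue by representation.
Temitope's line is the sole branch at this level, so the full 5/24 passes to Temitope's issue by representation.
The 5/24 is divided into 4 equal shares of 5/96 among Zainab, Adaeze, Ifeoma, Chukwudi.
Zainab is living and takes 5/96.
Adaeze is living and takes 5/96.
Ifeoma is living and takes 5/96.
Chukwudi is living and takes 5/96.
Folake is living and takes 5/24.
Abiodun predeceased; the 5/24 allotted to Abiodun's branch passes to Abiodun's issue by representation.
The 5/24 is divided into 4 equal shares of 5/96 among Dayo, Kehinde, Morounke, Gbenga.
Dayo predeceased; the 5/96 allotted to Dayo's branch passes to Dayo's issue by representation.
The 5/96 is divided into 3 equal shares of 5/288 among Uzoma, Lanre, Jide.
Uzoma is living and takes 5/288.
Lanre is living and takes 5/288.
Jide is living and takes 5/288.
Kehinde is living and takes 5/96.
Morounke is living and takes 5/96.
Gbenga is living and takes 5/96.

Adaeze 5/96; Chidinma 3/8; Chukwudi 5/96; Folake 5/24; Gbenga 5/96; Ifeoma 5/96; Jide 5/288; Kehinde 5/96; Lanre 5/288; Morounke 5/96; Uzoma 5/288; Zainab 5/96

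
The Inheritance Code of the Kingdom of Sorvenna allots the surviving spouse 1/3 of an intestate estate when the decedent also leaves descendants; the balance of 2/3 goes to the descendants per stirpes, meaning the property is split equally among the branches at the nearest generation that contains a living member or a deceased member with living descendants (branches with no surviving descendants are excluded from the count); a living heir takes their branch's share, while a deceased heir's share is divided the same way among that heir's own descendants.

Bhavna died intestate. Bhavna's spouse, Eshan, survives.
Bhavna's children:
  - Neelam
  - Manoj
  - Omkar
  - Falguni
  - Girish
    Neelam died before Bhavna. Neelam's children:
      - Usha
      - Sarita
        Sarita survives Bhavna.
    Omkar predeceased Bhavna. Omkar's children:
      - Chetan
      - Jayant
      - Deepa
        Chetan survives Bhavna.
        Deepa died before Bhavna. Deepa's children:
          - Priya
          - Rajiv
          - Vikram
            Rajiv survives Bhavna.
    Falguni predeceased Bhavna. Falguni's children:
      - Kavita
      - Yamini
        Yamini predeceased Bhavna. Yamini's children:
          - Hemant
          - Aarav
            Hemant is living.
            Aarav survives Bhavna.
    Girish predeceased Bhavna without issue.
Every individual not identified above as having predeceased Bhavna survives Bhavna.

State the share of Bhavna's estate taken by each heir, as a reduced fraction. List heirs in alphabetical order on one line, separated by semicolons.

Aarav 1/24; Chetan 1/18; Eshan 1/3; Hemant 1/24; Jayant 1/18; Kavita 1/12; Manoj 1/6; Priya 1/54; Rajiv 1/54; Sarita 1/12; Usha 1/12; Vikram 1/54

Eshan, as surviving spouse, takes 1/3.
The remaining 2/3 passes to Bhavna's descendants per stirpes.
Girish left no surviving issue, so that branch lapses and is disregarded.
The 2/3 is divided into 4 equal shares of 1/6 among Neelam, Manoj, Omkar, Falguni.
Neelam predeceased; the 1/6 allotted to Neelam's branch passes to Neelam's issue by representation.
The 1/6 is divided into 2 equal shares of 1/12 among Usha, Sarita.
Usha is living and takes 1/12.
Sarita is living and takes 1/12.
Manoj is living and takes 1/6.
Omkar predeceased; the 1/6 allotted to Omkar's branch passes to Omkar's issue by representation.
The 1/6 is divided into 3 equal shares of 1/18 among Chetan, Jayant, Deepa.
Chetan is living and takes 1/18.
Jayant is living and takes 1/18.
Deepa predeceased; the 1/18 allotted to Deepa's branch passes to Deepa's issue by representation.
The 1/18 is divided into 3 equal shares of 1/54 among Priya, Rajiv, Vikram.
Priya is living and takes 1/54.
Rajiv is living and takes 1/54.
Vikram is living and takes 1/54.
Falguni predeceased; the 1/6 allotted to Falguni's branch passes to Falguni's issue by representation.
The 1/6 is divided into 2 equal shares of 1/12 among Kavita, Yamini.
Kavita is living and takes 1/12.
Yamini predeceased; the 1/12 allotted to Yamini's branch passes to Yamini's issue by representation.
The 1/12 is divided into 2 equal shares of 1/24 among Hemant, Aarav.
Hemant is living and takes 1/24.
Aarav is living and takes 1/24.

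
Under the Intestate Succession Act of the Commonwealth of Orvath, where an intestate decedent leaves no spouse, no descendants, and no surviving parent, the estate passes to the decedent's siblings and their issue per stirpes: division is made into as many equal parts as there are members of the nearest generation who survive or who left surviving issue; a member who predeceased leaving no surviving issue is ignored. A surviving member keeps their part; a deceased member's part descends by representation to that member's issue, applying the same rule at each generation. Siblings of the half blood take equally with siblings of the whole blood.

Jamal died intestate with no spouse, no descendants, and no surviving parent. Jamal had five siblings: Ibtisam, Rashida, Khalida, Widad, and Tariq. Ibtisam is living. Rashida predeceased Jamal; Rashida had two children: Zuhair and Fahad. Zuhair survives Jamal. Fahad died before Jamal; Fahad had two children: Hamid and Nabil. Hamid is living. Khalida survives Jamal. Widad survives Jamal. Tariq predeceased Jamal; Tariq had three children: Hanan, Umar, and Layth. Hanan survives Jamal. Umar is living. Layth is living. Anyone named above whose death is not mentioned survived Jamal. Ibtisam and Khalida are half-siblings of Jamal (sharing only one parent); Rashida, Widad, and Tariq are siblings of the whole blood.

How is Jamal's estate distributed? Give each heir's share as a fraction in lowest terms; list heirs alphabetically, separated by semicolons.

No spouse, descendants, or parent survives, so the estate passes to Jamal's siblings per stirpes.
Half-blood and whole-blood siblings take equally under the stated rule.
The estate is divided into 5 equal shares of 1/5 among Ibtisam, Rashida, Khalida, Widad, Tariq.
Ibtisam is living and takes 1/5.
Rashida predeceased; the 1/5 allotted to Rashida's branch passes to Rashida's issue by representation.
The 1/5 is divided into 2 equal shares of 1/10 among Zuhair, Fahad.
Zuhair is living and takes 1/10.
Fahad predeceased; the 1/10 allotted to Fahad's branch passes to Fahad's issue by representation.
The 1/10 is divided into 2 equal shares of 1/20 among Hamid, Nabil.
Hamid is living and takes 1/20.
Nabil is living and takes 1/20.
Khalida is living and takes 1/5.
Widad is living and takes 1/5.
Tariq predeceased; the 1/5 allotted to Tariq's branch passes to Tariq's issue by representation.
The 1/5 is divided into 3 equal shares of 1/15 among Hanan, Umar, Layth.
Hanan is living and takes 1/15.
Umar is living and takes 1/15.
Layth is living and takes 1/15.

Hamid 1/20; Hanan 1/15; Ibtisam 1/5; Khalida 1/5; Layth 1/15; Nabil 1/20; Umar 1/15; Widad 1/5; Zuhair 1/10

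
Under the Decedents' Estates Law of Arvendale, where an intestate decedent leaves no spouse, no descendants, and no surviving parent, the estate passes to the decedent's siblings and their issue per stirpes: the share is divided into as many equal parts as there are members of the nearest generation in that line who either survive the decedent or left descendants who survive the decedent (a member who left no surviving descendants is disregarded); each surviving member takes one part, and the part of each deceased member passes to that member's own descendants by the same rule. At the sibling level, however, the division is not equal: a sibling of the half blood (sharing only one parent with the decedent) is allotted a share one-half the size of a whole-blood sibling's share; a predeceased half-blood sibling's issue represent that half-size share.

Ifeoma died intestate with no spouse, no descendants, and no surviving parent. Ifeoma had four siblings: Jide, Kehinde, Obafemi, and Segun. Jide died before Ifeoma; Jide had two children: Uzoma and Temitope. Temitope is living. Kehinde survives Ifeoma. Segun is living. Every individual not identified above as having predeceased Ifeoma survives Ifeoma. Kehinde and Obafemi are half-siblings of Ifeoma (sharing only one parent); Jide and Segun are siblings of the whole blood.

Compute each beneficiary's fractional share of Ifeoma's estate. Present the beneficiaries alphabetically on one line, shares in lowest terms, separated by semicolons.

No spouse, descendants, or parent survives, so the estate passes to Ifeoma's siblings per stirpes.
Half-blood siblings count for one-half the weight of whole-blood siblings at the initial division.
Dividing 1 in proportion to weights (total weight 3): Jide (weight 1) → 1/3; Kehinde (weight 1/2) → 1/6; Obafemi (weight 1/2) → 1/6; Segun (weight 1) → 1/3.
Jide predeceased; the 1/3 allotted to Jide's branch passes to Jide's issue by representation.
The 1/3 is divided into 2 equal shares of 1/6 among Uzoma, Temitope.
Uzoma is living and takes 1/6.
Temitope is living and takes 1/6.
Kehinde is living and takes 1/6.
Obafemi is living and takes 1/6.
Segun is living and takes 1/3.

Kehinde 1/6; Obafemi 1/6; Segun 1/3; Temitope 1/6; Uzoma 1/6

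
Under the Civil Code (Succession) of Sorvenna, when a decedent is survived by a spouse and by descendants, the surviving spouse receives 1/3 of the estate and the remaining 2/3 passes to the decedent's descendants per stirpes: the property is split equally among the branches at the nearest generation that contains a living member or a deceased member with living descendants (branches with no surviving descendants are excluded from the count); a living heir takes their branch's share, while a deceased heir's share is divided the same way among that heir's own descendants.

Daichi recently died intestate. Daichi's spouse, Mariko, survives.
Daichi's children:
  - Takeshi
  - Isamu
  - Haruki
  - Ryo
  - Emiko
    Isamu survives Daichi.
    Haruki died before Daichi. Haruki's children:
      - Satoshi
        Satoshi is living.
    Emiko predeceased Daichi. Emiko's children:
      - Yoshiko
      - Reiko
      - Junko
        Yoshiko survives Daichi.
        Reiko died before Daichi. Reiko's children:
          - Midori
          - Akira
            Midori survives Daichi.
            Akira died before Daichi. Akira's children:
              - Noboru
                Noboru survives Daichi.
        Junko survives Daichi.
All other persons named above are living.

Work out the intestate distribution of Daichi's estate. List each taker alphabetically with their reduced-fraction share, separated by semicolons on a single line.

Isamu 2/15; Junko 2/45; Mariko 1/3; Midori 1/45; Noboru 1/45; Ryo 2/15; Satoshi 2/15; Takeshi 2/15; Yoshiko 2/45

Mariko, as surviving spouse, takes 1/3.
The remaining 2/3 passes to Daichi's descendants per stirpes.
The 2/3 is divided into 5 equal shares of 2/15 among Takeshi, Isamu, Haruki, Ryo, Emiko.
Takeshi is living and takes 2/15.
Isamu is living and takes 2/15.
Haruki predeceased; the 2/15 allotted to Haruki's branch passes to Haruki's issue by representation.
Satoshi is the sole taker at this level and receives the full 2/15.
Ryo is living and takes 2/15.
Emiko predeceased; the 2/15 allotted to Emiko's branch passes to Emiko's issue by representation.
The 2/15 is divided into 3 equal shares of 2/45 among Yoshiko, Reiko, Junko.
Yoshiko is living and takes 2/45.
Reiko predeceased; the 2/45 allotted to Reiko's branch passes to Reiko's issue by representation.
The 2/45 is divided into 2 equal shares of 1/45 among Midori, Akira.
Midori is living and takes 1/45.
Akira predeceased; the 1/45 allotted to Akira's branch passes to Akira's issue by representation.
Noboru is the sole taker at this level and receives the full 1/45.
Junko is living and takes 2/45.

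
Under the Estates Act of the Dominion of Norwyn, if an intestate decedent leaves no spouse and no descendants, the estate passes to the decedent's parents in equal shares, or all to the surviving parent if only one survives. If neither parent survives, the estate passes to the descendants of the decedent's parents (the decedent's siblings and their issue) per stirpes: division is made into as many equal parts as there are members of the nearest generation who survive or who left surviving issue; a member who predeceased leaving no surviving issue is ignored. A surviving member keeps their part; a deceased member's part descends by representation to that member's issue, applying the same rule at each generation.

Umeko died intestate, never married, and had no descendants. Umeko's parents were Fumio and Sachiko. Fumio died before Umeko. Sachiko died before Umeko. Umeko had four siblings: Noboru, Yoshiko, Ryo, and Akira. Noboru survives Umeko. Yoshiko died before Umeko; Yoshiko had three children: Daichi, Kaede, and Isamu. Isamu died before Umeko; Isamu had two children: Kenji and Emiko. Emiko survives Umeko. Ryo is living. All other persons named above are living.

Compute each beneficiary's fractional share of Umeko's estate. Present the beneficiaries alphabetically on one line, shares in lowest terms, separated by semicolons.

Akira 1/4; Daichi 1/12; Emiko 1/24; Kaede 1/12; Kenji 1/24; Noboru 1/4; Ryo 1/4

Neither parent survives and there are no descendants, so the estate passes to Umeko's siblings and their issue per stirpes.
The estate is divided into 4 equal shares of 1/4 among Noboru, Yoshiko, Ryo, Akira.
Noboru is living and takes 1/4.
Yoshiko predeceased; the 1/4 allotted to Yoshiko's branch passes to Yoshiko's issue by representation.
The 1/4 is divided into 3 equal shares of 1/12 among Daichi, Kaede, Isamu.
Daichi is living and takes 1/12.
Kaede is living and takes 1/12.
Isamu predeceased; the 1/12 allotted to Isamu's branch passes to Isamu's issue by representation.
The 1/12 is divided into 2 equal shares of 1/24 among Kenji, Emiko.
Kenji is living and takes 1/24.
Emiko is living and takes 1/24.
Ryo is living and takes 1/4.
Akira is living and takes 1/4.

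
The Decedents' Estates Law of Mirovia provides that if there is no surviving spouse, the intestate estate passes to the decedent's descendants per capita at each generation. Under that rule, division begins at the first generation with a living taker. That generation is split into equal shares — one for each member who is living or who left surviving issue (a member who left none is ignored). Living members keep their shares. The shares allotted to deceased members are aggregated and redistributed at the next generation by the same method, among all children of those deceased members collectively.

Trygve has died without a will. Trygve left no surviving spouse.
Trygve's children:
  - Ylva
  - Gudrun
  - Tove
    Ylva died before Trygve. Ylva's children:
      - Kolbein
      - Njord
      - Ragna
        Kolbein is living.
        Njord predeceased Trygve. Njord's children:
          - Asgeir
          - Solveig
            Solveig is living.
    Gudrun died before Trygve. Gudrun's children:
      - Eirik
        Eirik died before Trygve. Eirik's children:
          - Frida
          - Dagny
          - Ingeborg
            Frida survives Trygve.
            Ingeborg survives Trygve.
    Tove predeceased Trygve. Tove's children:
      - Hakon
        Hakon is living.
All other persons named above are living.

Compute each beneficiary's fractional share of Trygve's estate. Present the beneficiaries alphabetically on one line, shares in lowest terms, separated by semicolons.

There is no surviving spouse, so the entire estate passes to Trygve's descendants per capita at each generation.
No one at generation 1 (Ylva, Gudrun, Tove) is living; moving to the next generation.
At generation 2 (Kolbein, Njord, Ragna, Eirik, Hakon) there are 5 shares of (1)/5 = 1/5 each.
Living: Kolbein, Ragna, and Hakon — each takes 1/5.
Deceased: Njord and Eirik. Their combined 2/5 is pooled and carried to generation 3.
At generation 3 (Asgeir, Solveig, Frida, Dagny, Ingeborg) there are 5 shares of (2/5)/5 = 2/25 each.
Living: Asgeir, Solveig, Frida, Dagny, and Ingeborg — each takes 2/25.

Asgeir 2/25; Dagny 2/25; Frida 2/25; Hakon 1/5; Ingeborg 2/25; Kolbein 1/5; Ragna 1/5; Solveig 2/25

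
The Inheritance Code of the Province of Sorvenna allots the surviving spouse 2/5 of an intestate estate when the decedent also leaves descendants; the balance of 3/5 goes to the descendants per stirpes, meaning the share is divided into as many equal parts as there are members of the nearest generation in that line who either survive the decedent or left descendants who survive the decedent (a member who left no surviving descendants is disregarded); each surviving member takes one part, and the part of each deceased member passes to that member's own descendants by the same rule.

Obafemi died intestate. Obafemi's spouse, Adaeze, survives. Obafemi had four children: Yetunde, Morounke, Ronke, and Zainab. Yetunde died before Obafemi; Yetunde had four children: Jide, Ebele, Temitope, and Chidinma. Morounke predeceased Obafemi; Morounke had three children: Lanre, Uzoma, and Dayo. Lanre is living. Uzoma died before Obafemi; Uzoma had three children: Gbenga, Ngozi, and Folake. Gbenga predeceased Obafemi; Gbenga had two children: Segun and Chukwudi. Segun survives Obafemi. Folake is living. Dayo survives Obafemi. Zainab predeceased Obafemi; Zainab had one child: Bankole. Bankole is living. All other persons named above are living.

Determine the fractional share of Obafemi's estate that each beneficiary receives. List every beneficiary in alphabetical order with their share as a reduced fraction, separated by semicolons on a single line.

Adaeze 2/5; Bankole 3/20; Chidinma 3/80; Chukwudi 1/120; Dayo 1/20; Ebele 3/80; Folake 1/60; Jide 3/80; Lanre 1/20; Ngozi 1/60; Ronke 3/20; Segun 1/120; Temitope 3/80

Adaeze, as surviving spouse, takes 2/5.
The remaining 3/5 passes to Obafemi's descendants per stirpes.
The 3/5 is divided into 4 equal shares of 3/20 among Yetunde, Morounke, Ronke, Zainab.
Yetunde predeceased; the 3/20 allotted to Yetunde's branch passes to Yetunde's issue by representation.
The 3/20 is divided into 4 equal shares of 3/80 among Jide, Ebele, Temitope, Chidinma.
Jide is living and takes 3/80.
Ebele is living and takes 3/80.
Temitope is living and takes 3/80.
Chidinma is living and takes 3/80.
Morounke predeceased; the 3/20 allotted to Morounke's branch passes to Morounke's issue by representation.
The 3/20 is divided into 3 equal shares of 1/20 among Lanre, Uzoma, Dayo.
Lanre is living and takes 1/20.
Uzoma predeceased; the 1/20 allotted to Uzoma's branch passes to Uzoma's issue by representation.
The 1/20 is divided into 3 equal shares of 1/60 among Gbenga, Ngozi, Folake.
Gbenga predeceased; the 1/60 allotted to Gbenga's branch passes to Gbenga's issue by representation.
The 1/60 is divided into 2 equal shares of 1/120 among Segun, Chukwudi.
Segun is living and takes 1/120.
Chukwudi is living and takes 1/120.
Ngozi is living and takes 1/60.
Folake is living and takes 1/60.
Dayo is living and takes 1/20.
Ronke is living and takes 3/20.
Zainab predeceased; the 3/20 allotted to Zainab's branch passes to Zainab's issue by representation.
Bankole is the sole taker at this level and receives the full 3/20.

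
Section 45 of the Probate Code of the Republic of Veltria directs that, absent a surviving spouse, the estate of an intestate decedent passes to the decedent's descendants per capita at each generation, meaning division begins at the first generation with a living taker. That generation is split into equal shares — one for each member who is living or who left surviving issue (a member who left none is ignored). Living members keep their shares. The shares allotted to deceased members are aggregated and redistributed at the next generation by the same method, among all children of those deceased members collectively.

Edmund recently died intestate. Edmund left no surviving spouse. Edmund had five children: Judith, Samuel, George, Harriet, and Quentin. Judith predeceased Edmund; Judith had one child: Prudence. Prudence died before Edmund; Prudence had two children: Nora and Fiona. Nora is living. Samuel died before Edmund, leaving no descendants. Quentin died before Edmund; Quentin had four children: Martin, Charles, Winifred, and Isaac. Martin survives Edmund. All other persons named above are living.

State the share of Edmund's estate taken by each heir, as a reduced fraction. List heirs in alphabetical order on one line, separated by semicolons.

Charles 1/10; Fiona 1/20; George 1/4; Harriet 1/4; Isaac 1/10; Martin 1/10; Nora 1/20; Winifred 1/10

There is no surviving spouse, so the entire estate passes to Edmund's descendants per capita at each generation.
At generation 1 (Judith, George, Harriet, Quentin) there are 4 shares of (1)/4 = 1/4 each.
Living: George and Harriet — each takes 1/4.
Deceased: Judith and Quentin. Their combined 1/2 is pooled and carried to generation 2.
At generation 2 (Prudence, Martin, Charles, Winifred, Isaac) there are 5 shares of (1/2)/5 = 1/10 each.
Living: Martin, Charles, Winifred, and Isaac — each takes 1/10.
Deceased: Prudence. That 1/10 share is carried to generation 3.
At generation 3 (Nora, Fiona) there are 2 shares of (1/10)/2 = 1/20 each.
Living: Nora and Fiona — each takes 1/20.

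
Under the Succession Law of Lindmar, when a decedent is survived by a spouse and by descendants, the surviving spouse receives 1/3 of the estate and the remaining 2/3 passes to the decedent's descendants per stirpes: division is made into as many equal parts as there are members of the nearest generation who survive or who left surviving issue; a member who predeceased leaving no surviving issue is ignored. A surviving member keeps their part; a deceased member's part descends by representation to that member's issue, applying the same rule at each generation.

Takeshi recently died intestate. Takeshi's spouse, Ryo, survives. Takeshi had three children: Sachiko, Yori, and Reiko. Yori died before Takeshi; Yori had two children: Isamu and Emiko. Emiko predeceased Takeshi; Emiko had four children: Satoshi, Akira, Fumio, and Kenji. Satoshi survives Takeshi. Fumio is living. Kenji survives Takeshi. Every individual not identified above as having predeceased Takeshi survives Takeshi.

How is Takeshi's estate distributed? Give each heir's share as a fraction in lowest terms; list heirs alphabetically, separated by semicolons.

Akira 1/36; Fumio 1/36; Isamu 1/9; Kenji 1/36; Reiko 2/9; Ryo 1/3; Sachiko 2/9; Satoshi 1/36

Ryo, as surviving spouse, takes 1/3.
The remaining 2/3 passes to Takeshi's descendants per stirpes.
The 2/3 is divided into 3 equal shares of 2/9 among Sachiko, Yori, Reiko.
Sachiko is living and takes 2/9.
Yori predeceased; the 2/9 allotted to Yori's branch passes to Yori's issue by representation.
The 2/9 is divided into 2 equal shares of 1/9 among Isamu, Emiko.
Isamu is living and takes 1/9.
Emiko predeceased; the 1/9 allotted to Emiko's branch passes to Emiko's issue by representation.
The 1/9 is divided into 4 equal shares of 1/36 among Satoshi, Akira, Fumio, Kenji.
Satoshi is living and takes 1/36.
Akira is living and takes 1/36.
Fumio is living and takes 1/36.
Kenji is living and takes 1/36.
Reiko is living and takes 2/9.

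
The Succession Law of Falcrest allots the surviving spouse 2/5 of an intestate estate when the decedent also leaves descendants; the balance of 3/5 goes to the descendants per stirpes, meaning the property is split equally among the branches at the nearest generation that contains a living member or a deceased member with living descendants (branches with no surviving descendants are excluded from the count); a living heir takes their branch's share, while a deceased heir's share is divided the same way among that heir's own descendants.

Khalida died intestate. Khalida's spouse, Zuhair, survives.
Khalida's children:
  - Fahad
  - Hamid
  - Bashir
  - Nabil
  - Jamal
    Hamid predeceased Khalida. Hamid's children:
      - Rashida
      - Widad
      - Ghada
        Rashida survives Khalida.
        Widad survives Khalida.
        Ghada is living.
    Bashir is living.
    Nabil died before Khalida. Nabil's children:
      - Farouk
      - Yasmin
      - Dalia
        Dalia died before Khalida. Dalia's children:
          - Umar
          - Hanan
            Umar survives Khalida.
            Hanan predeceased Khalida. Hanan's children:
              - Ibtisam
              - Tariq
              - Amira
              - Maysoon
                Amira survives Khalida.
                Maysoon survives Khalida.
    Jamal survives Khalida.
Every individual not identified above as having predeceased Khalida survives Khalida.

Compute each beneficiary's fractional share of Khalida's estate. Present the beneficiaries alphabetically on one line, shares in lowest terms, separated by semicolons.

Amira 1/200; Bashir 3/25; Fahad 3/25; Farouk 1/25; Ghada 1/25; Ibtisam 1/200; Jamal 3/25; Maysoon 1/200; Rashida 1/25; Tariq 1/200; Umar 1/50; Widad 1/25; Yasmin 1/25; Zuhair 2/5

Zuhair, as surviving spouse, takes 2/5.
The remaining 3/5 passes to Khalida's descendants per stirpes.
The 3/5 is divided into 5 equal shares of 3/25 among Fahad, Hamid, Bashir, Nabil, Jamal.
Fahad is living and takes 3/25.
Hamid predeceased; the 3/25 allotted to Hamid's branch passes to Hamid's issue by representation.
The 3/25 is divided into 3 equal shares of 1/25 among Rashida, Widad, Ghada.
Rashida is living and takes 1/25.
Widad is living and takes 1/25.
Ghada is living and takes 1/25.
Bashir is living and takes 3/25.
Nabil predeceased; the 3/25 allotted to Nabil's branch passes to Nabil's issue by representation.
The 3/25 is divided into 3 equal shares of 1/25 among Farouk, Yasmin, Dalia.
Farouk is living and takes 1/25.
Yasmin is living and takes 1/25.
Dalia predeceased; the 1/25 allotted to Dalia's branch passes to Dalia's issue by representation.
The 1/25 is divided into 2 equal shares of 1/50 among Umar, Hanan.
Umar is living and takes 1/50.
Hanan predeceased; the 1/50 allotted to Hanan's branch passes to Hanan's issue by representation.
The 1/50 is divided into 4 equal shares of 1/200 among Ibtisam, Tariq, Amira, Maysoon.
Ibtisam is living and takes 1/200.
Tariq is living and takes 1/200.
Amira is living and takes 1/200.
Maysoon is living and takes 1/200.
Jamal is living and takes 3/25.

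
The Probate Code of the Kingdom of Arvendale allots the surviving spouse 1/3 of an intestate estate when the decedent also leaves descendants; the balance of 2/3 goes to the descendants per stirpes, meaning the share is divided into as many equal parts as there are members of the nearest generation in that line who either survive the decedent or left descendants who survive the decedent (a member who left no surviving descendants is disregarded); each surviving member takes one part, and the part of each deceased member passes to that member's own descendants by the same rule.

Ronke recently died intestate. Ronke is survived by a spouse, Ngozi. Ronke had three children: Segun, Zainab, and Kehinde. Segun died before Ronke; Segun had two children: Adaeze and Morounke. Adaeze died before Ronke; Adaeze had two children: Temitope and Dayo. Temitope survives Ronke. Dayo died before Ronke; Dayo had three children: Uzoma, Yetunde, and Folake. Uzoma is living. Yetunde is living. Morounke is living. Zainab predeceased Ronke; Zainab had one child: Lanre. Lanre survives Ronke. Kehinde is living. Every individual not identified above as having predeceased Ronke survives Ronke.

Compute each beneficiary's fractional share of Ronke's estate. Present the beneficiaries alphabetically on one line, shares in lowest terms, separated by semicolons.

Folake 1/54; Kehinde 2/9; Lanre 2/9; Morounke 1/9; Ngozi 1/3; Temitope 1/18; Uzoma 1/54; Yetunde 1/54

Ngozi, as surviving spouse, takes 1/3.
The remaining 2/3 passes to Ronke's descendants per stirpes.
The 2/3 is divided into 3 equal shares of 2/9 among Segun, Zainab, Kehinde.
Segun predeceased; the 2/9 allotted to Segun's branch passes to Segun's issue by representation.
The 2/9 is divided into 2 equal shares of 1/9 among Adaeze, Morounke.
Adaeze predeceased; the 1/9 allotted to Adaeze's branch passes to Adaeze's issue by representation.
The 1/9 is divided into 2 equal shares of 1/18 among Temitope, Dayo.
Temitope is living and takes 1/18.
Dayo predeceased; the 1/18 allotted to Dayo's branch passes to Dayo's issue by representation.
The 1/18 is divided into 3 equal shares of 1/54 among Uzoma, Yetunde, Folake.
Uzoma is living and takes 1/54.
Yetunde is living and takes 1/54.
Folake is living and takes 1/54.
Morounke is living and takes 1/9.
Zainab predeceased; the 2/9 allotted to Zainab's branch passes to Zainab's issue by representation.
Lanre is the sole taker at this level and receives the full 2/9.
Kehinde is living and takes 2/9.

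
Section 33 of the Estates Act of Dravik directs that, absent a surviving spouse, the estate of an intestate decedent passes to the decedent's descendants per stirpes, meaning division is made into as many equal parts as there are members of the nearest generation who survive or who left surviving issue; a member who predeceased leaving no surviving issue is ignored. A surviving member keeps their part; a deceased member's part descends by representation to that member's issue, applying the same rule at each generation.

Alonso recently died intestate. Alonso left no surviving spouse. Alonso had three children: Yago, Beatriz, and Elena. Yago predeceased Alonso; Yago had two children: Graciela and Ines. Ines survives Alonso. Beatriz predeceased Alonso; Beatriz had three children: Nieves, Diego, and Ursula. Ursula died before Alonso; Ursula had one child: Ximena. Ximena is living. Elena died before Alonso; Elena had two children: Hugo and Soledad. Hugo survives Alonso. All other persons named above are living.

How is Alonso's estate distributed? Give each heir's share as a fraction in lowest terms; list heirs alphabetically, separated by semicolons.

There is no surviving spouse, so the entire estate passes to Alonso's descendants per stirpes.
The estate is divided into 3 equal shares of 1/3 among Yago, Beatriz, Elena.
Yago predeceased; the 1/3 allotted to Yago's branch passes to Yago's issue by representation.
The 1/3 is divided into 2 equal shares of 1/6 among Graciela, Ines.
Graciela is living and takes 1/6.
Ines is living and takes 1/6.
Beatriz predeceased; the 1/3 allotted to Beatriz's branch passes to Beatriz's issue by representation.
The 1/3 is divided into 3 equal shares of 1/9 among Nieves, Diego, Ursula.
Nieves is living and takes 1/9.
Diego is living and takes 1/9.
Ursula predeceased; the 1/9 allotted to Ursula's branch passes to Ursula's issue by representation.
Ximena is the sole taker at this level and receives the full 1/9.
Elena predeceased; the 1/3 allotted to Elena's branch passes to Elena's issue by representation.
The 1/3 is divided into 2 equal shares of 1/6 among Hugo, Soledad.
Hugo is living and takes 1/6.
Soledad is living and takes 1/6.

Diego 1/9; Graciela 1/6; Hugo 1/6; Ines 1/6; Nieves 1/9; Soledad 1/6; Ximena 1/9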